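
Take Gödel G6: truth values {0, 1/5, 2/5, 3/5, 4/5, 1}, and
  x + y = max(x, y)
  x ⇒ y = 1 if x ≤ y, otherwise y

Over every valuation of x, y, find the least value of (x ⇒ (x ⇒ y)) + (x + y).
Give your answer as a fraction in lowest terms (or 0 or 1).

1/5

Take x = 1/5, y = 0:
x ⇒ y = 1/5 ⇒ 0 = 0
x ⇒ (x ⇒ y) = 1/5 ⇒ 0 = 0
x + y = 1/5 + 0 = 1/5
(x ⇒ (x ⇒ y)) + (x + y) = 0 + 1/5 = 1/5
No assignment yields a value below 1/5, so this is the minimum.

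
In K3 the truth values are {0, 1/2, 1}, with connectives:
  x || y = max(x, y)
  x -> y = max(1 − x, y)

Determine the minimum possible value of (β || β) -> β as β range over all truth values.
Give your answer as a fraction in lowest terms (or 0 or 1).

1/2

Take β = 1/2:
β || β = 1/2 || 1/2 = 1/2
(β || β) -> β = 1/2 -> 1/2 = 1/2
No assignment yields a value below 1/2, so this is the minimum.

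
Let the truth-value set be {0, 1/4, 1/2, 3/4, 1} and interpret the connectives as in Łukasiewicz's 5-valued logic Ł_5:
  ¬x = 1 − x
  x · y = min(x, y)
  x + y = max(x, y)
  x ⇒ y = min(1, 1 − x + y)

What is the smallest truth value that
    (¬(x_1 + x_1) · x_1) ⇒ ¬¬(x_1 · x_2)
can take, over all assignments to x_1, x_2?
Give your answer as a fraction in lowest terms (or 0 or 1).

Take x_1 = 1/2, x_2 = 0:
x_1 + x_1 = 1/2 + 1/2 = 1/2
¬(x_1 + x_1) = ¬1/2 = 1/2
¬(x_1 + x_1) · x_1 = 1/2 · 1/2 = 1/2
x_1 · x_2 = 1/2 · 0 = 0
¬(x_1 · x_2) = ¬0 = 1
¬¬(x_1 · x_2) = ¬1 = 0
(¬(x_1 + x_1) · x_1) ⇒ ¬¬(x_1 · x_2) = 1/2 ⇒ 0 = 1/2
No assignment yields a value below 1/2, so this is the minimum.

1/2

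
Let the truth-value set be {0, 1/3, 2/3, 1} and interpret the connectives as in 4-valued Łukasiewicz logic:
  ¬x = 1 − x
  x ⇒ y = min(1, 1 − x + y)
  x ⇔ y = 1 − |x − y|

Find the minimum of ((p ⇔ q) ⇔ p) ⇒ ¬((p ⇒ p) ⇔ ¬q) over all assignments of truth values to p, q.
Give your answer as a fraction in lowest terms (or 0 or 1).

1/3

Take p = 1/3, q = 0:
p ⇔ q = 1/3 ⇔ 0 = 2/3
(p ⇔ q) ⇔ p = 2/3 ⇔ 1/3 = 2/3
p ⇒ p = 1/3 ⇒ 1/3 = 1
¬q = ¬0 = 1
(p ⇒ p) ⇔ ¬q = 1 ⇔ 1 = 1
¬((p ⇒ p) ⇔ ¬q) = ¬1 = 0
((p ⇔ q) ⇔ p) ⇒ ¬((p ⇒ p) ⇔ ¬q) = 2/3 ⇒ 0 = 1/3
No assignment yields a value below 1/3, so this is the minimum.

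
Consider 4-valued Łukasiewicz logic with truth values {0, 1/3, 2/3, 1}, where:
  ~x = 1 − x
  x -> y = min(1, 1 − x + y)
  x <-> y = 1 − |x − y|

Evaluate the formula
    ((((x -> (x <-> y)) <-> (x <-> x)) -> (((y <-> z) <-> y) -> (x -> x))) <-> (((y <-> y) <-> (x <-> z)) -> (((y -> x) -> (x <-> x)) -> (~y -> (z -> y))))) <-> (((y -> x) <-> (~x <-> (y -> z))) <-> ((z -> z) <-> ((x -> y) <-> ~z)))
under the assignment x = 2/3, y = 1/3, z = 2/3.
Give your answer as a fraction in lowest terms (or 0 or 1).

x <-> y = 2/3 <-> 1/3 = 2/3
x -> (x <-> y) = 2/3 -> 2/3 = 1
x <-> x = 2/3 <-> 2/3 = 1
(x -> (x <-> y)) <-> (x <-> x) = 1 <-> 1 = 1
y <-> z = 1/3 <-> 2/3 = 2/3
(y <-> z) <-> y = 2/3 <-> 1/3 = 2/3
x -> x = 2/3 -> 2/3 = 1
((y <-> z) <-> y) -> (x -> x) = 2/3 -> 1 = 1
((x -> (x <-> y)) <-> (x <-> x)) -> (((y <-> z) <-> y) -> (x -> x)) = 1 -> 1 = 1
y <-> y = 1/3 <-> 1/3 = 1
x <-> z = 2/3 <-> 2/3 = 1
(y <-> y) <-> (x <-> z) = 1 <-> 1 = 1
y -> x = 1/3 -> 2/3 = 1
x <-> x = 2/3 <-> 2/3 = 1
(y -> x) -> (x <-> x) = 1 -> 1 = 1
~y = ~1/3 = 2/3
z -> y = 2/3 -> 1/3 = 2/3
~y -> (z -> y) = 2/3 -> 2/3 = 1
((y -> x) -> (x <-> x)) -> (~y -> (z -> y)) = 1 -> 1 = 1
((y <-> y) <-> (x <-> z)) -> (((y -> x) -> (x <-> x)) -> (~y -> (z -> y))) = 1 -> 1 = 1
(((x -> (x <-> y)) <-> (x <-> x)) -> (((y <-> z) <-> y) -> (x -> x))) <-> (((y <-> y) <-> (x <-> z)) -> (((y -> x) -> (x <-> x)) -> (~y -> (z -> y)))) = 1 <-> 1 = 1
y -> x = 1/3 -> 2/3 = 1
~x = ~2/3 = 1/3
y -> z = 1/3 -> 2/3 = 1
~x <-> (y -> z) = 1/3 <-> 1 = 1/3
(y -> x) <-> (~x <-> (y -> z)) = 1 <-> 1/3 = 1/3
z -> z = 2/3 -> 2/3 = 1
x -> y = 2/3 -> 1/3 = 2/3
~z = ~2/3 = 1/3
(x -> y) <-> ~z = 2/3 <-> 1/3 = 2/3
(z -> z) <-> ((x -> y) <-> ~z) = 1 <-> 2/3 = 2/3
((y -> x) <-> (~x <-> (y -> z))) <-> ((z -> z) <-> ((x -> y) <-> ~z)) = 1/3 <-> 2/3 = 2/3
((((x -> (x <-> y)) <-> (x <-> x)) -> (((y <-> z) <-> y) -> (x -> x))) <-> (((y <-> y) <-> (x <-> z)) -> (((y -> x) -> (x <-> x)) -> (~y -> (z -> y))))) <-> (((y -> x) <-> (~x <-> (y -> z))) <-> ((z -> z) <-> ((x -> y) <-> ~z))) = 1 <-> 2/3 = 2/3

2/3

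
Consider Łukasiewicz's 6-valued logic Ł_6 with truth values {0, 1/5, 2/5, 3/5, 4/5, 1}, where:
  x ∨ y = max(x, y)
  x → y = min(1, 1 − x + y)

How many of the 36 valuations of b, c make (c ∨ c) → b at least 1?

value 1: 21 assignments (counts)
value 4/5: 5 assignments
value 3/5: 4 assignments
value 2/5: 3 assignments
value 1/5: 2 assignments
value 0: 1 assignment
So 21 of the 36 assignments meet the threshold.

21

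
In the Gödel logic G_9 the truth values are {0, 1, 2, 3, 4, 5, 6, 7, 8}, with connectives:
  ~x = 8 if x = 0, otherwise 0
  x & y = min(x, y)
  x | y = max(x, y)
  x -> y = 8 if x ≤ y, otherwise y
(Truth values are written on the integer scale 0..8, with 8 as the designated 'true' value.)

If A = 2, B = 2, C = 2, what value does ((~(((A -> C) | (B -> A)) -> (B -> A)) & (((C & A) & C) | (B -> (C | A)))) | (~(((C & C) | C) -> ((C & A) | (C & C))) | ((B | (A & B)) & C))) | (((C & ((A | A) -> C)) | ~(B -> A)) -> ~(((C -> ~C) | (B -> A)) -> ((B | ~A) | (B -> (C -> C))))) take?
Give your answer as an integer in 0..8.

A -> C = 2 -> 2 = 8
B -> A = 2 -> 2 = 8
(A -> C) | (B -> A) = 8 | 8 = 8
B -> A = 2 -> 2 = 8
((A -> C) | (B -> A)) -> (B -> A) = 8 -> 8 = 8
~(((A -> C) | (B -> A)) -> (B -> A)) = ~8 = 0
C & A = 2 & 2 = 2
(C & A) & C = 2 & 2 = 2
C | A = 2 | 2 = 2
B -> (C | A) = 2 -> 2 = 8
((C & A) & C) | (B -> (C | A)) = 2 | 8 = 8
~(((A -> C) | (B -> A)) -> (B -> A)) & (((C & A) & C) | (B -> (C | A))) = 0 & 8 = 0
C & C = 2 & 2 = 2
(C & C) | C = 2 | 2 = 2
C & A = 2 & 2 = 2
C & C = 2 & 2 = 2
(C & A) | (C & C) = 2 | 2 = 2
((C & C) | C) -> ((C & A) | (C & C)) = 2 -> 2 = 8
~(((C & C) | C) -> ((C & A) | (C & C))) = ~8 = 0
A & B = 2 & 2 = 2
B | (A & B) = 2 | 2 = 2
(B | (A & B)) & C = 2 & 2 = 2
~(((C & C) | C) -> ((C & A) | (C & C))) | ((B | (A & B)) & C) = 0 | 2 = 2
(~(((A -> C) | (B -> A)) -> (B -> A)) & (((C & A) & C) | (B -> (C | A)))) | (~(((C & C) | C) -> ((C & A) | (C & C))) | ((B | (A & B)) & C)) = 0 | 2 = 2
A | A = 2 | 2 = 2
(A | A) -> C = 2 -> 2 = 8
C & ((A | A) -> C) = 2 & 8 = 2
B -> A = 2 -> 2 = 8
~(B -> A) = ~8 = 0
(C & ((A | A) -> C)) | ~(B -> A) = 2 | 0 = 2
~C = ~2 = 0
C -> ~C = 2 -> 0 = 0
B -> A = 2 -> 2 = 8
(C -> ~C) | (B -> A) = 0 | 8 = 8
~A = ~2 = 0
B | ~A = 2 | 0 = 2
C -> C = 2 -> 2 = 8
B -> (C -> C) = 2 -> 8 = 8
(B | ~A) | (B -> (C -> C)) = 2 | 8 = 8
((C -> ~C) | (B -> A)) -> ((B | ~A) | (B -> (C -> C))) = 8 -> 8 = 8
~(((C -> ~C) | (B -> A)) -> ((B | ~A) | (B -> (C -> C)))) = ~8 = 0
((C & ((A | A) -> C)) | ~(B -> A)) -> ~(((C -> ~C) | (B -> A)) -> ((B | ~A) | (B -> (C -> C)))) = 2 -> 0 = 0
((~(((A -> C) | (B -> A)) -> (B -> A)) & (((C & A) & C) | (B -> (C | A)))) | (~(((C & C) | C) -> ((C & A) | (C & C))) | ((B | (A & B)) & C))) | (((C & ((A | A) -> C)) | ~(B -> A)) -> ~(((C -> ~C) | (B -> A)) -> ((B | ~A) | (B -> (C -> C))))) = 2 | 0 = 2

2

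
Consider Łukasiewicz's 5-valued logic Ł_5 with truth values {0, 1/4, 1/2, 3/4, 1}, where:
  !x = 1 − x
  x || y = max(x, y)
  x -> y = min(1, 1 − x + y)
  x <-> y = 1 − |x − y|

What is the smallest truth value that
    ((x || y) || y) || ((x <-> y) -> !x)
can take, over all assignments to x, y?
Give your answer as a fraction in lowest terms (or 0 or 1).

Take x = 1/2, y = 1/2:
x || y = 1/2 || 1/2 = 1/2
(x || y) || y = 1/2 || 1/2 = 1/2
x <-> y = 1/2 <-> 1/2 = 1
!x = !1/2 = 1/2
(x <-> y) -> !x = 1 -> 1/2 = 1/2
((x || y) || y) || ((x <-> y) -> !x) = 1/2 || 1/2 = 1/2
No assignment yields a value below 1/2, so this is the minimum.

1/2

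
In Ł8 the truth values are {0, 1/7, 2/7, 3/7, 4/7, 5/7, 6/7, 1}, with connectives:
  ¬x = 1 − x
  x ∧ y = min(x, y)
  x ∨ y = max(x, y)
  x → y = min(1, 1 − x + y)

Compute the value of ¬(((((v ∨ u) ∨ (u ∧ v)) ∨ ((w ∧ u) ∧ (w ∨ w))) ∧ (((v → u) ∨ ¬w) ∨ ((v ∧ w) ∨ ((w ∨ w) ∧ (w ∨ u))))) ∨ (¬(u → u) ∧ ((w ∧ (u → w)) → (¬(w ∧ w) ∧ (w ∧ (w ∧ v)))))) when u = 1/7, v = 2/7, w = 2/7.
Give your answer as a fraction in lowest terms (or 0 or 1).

5/7

v ∨ u = 2/7 ∨ 1/7 = 2/7
u ∧ v = 1/7 ∧ 2/7 = 1/7
(v ∨ u) ∨ (u ∧ v) = 2/7 ∨ 1/7 = 2/7
w ∧ u = 2/7 ∧ 1/7 = 1/7
w ∨ w = 2/7 ∨ 2/7 = 2/7
(w ∧ u) ∧ (w ∨ w) = 1/7 ∧ 2/7 = 1/7
((v ∨ u) ∨ (u ∧ v)) ∨ ((w ∧ u) ∧ (w ∨ w)) = 2/7 ∨ 1/7 = 2/7
v → u = 2/7 → 1/7 = 6/7
¬w = ¬2/7 = 5/7
(v → u) ∨ ¬w = 6/7 ∨ 5/7 = 6/7
v ∧ w = 2/7 ∧ 2/7 = 2/7
w ∨ w = 2/7 ∨ 2/7 = 2/7
w ∨ u = 2/7 ∨ 1/7 = 2/7
(w ∨ w) ∧ (w ∨ u) = 2/7 ∧ 2/7 = 2/7
(v ∧ w) ∨ ((w ∨ w) ∧ (w ∨ u)) = 2/7 ∨ 2/7 = 2/7
((v → u) ∨ ¬w) ∨ ((v ∧ w) ∨ ((w ∨ w) ∧ (w ∨ u))) = 6/7 ∨ 2/7 = 6/7
(((v ∨ u) ∨ (u ∧ v)) ∨ ((w ∧ u) ∧ (w ∨ w))) ∧ (((v → u) ∨ ¬w) ∨ ((v ∧ w) ∨ ((w ∨ w) ∧ (w ∨ u)))) = 2/7 ∧ 6/7 = 2/7
u → u = 1/7 → 1/7 = 1
¬(u → u) = ¬1 = 0
u → w = 1/7 → 2/7 = 1
w ∧ (u → w) = 2/7 ∧ 1 = 2/7
w ∧ w = 2/7 ∧ 2/7 = 2/7
¬(w ∧ w) = ¬2/7 = 5/7
w ∧ v = 2/7 ∧ 2/7 = 2/7
w ∧ (w ∧ v) = 2/7 ∧ 2/7 = 2/7
¬(w ∧ w) ∧ (w ∧ (w ∧ v)) = 5/7 ∧ 2/7 = 2/7
(w ∧ (u → w)) → (¬(w ∧ w) ∧ (w ∧ (w ∧ v))) = 2/7 → 2/7 = 1
¬(u → u) ∧ ((w ∧ (u → w)) → (¬(w ∧ w) ∧ (w ∧ (w ∧ v)))) = 0 ∧ 1 = 0
((((v ∨ u) ∨ (u ∧ v)) ∨ ((w ∧ u) ∧ (w ∨ w))) ∧ (((v → u) ∨ ¬w) ∨ ((v ∧ w) ∨ ((w ∨ w) ∧ (w ∨ u))))) ∨ (¬(u → u) ∧ ((w ∧ (u → w)) → (¬(w ∧ w) ∧ (w ∧ (w ∧ v))))) = 2/7 ∨ 0 = 2/7
¬(((((v ∨ u) ∨ (u ∧ v)) ∨ ((w ∧ u) ∧ (w ∨ w))) ∧ (((v → u) ∨ ¬w) ∨ ((v ∧ w) ∨ ((w ∨ w) ∧ (w ∨ u))))) ∨ (¬(u → u) ∧ ((w ∧ (u → w)) → (¬(w ∧ w) ∧ (w ∧ (w ∧ v)))))) = ¬2/7 = 5/7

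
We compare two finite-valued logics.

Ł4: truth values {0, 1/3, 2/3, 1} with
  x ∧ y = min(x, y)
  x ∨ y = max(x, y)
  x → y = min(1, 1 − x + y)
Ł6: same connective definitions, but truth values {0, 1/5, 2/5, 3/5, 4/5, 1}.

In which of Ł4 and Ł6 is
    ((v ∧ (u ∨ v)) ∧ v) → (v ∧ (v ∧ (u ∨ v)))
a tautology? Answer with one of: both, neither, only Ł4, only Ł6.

In Ł4: every assignment gives 1 — tautology.
In Ł6: every assignment gives 1 — tautology.

both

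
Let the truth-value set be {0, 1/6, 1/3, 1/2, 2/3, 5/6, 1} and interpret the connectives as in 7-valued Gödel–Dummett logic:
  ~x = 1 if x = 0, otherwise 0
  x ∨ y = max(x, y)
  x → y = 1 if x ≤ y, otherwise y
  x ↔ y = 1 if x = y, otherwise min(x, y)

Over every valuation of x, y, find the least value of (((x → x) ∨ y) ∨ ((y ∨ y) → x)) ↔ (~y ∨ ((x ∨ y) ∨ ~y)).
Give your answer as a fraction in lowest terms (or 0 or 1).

1/6

Take x = 0, y = 1/6:
x → x = 0 → 0 = 1
(x → x) ∨ y = 1 ∨ 1/6 = 1
y ∨ y = 1/6 ∨ 1/6 = 1/6
(y ∨ y) → x = 1/6 → 0 = 0
((x → x) ∨ y) ∨ ((y ∨ y) → x) = 1 ∨ 0 = 1
~y = ~1/6 = 0
x ∨ y = 0 ∨ 1/6 = 1/6
~y = ~1/6 = 0
(x ∨ y) ∨ ~y = 1/6 ∨ 0 = 1/6
~y ∨ ((x ∨ y) ∨ ~y) = 0 ∨ 1/6 = 1/6
(((x → x) ∨ y) ∨ ((y ∨ y) → x)) ↔ (~y ∨ ((x ∨ y) ∨ ~y)) = 1 ↔ 1/6 = 1/6
No assignment yields a value below 1/6, so this is the minimum.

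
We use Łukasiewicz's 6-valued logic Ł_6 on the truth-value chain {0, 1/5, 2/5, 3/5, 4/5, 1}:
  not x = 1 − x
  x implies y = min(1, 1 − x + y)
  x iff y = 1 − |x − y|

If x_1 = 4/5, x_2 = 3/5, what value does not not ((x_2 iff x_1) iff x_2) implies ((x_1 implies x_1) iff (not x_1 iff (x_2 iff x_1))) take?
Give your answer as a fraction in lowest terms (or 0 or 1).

3/5

x_2 iff x_1 = 3/5 iff 4/5 = 4/5
(x_2 iff x_1) iff x_2 = 4/5 iff 3/5 = 4/5
not ((x_2 iff x_1) iff x_2) = not 4/5 = 1/5
not not ((x_2 iff x_1) iff x_2) = not 1/5 = 4/5
x_1 implies x_1 = 4/5 implies 4/5 = 1
not x_1 = not 4/5 = 1/5
x_2 iff x_1 = 3/5 iff 4/5 = 4/5
not x_1 iff (x_2 iff x_1) = 1/5 iff 4/5 = 2/5
(x_1 implies x_1) iff (not x_1 iff (x_2 iff x_1)) = 1 iff 2/5 = 2/5
not not ((x_2 iff x_1) iff x_2) implies ((x_1 implies x_1) iff (not x_1 iff (x_2 iff x_1))) = 4/5 implies 2/5 = 3/5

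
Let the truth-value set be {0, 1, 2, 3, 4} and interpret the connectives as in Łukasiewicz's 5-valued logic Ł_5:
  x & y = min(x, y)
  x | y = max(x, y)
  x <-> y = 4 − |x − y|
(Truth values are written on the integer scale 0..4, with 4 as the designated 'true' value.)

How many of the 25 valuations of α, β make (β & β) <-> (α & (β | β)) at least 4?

value 4: 15 assignments (counts)
value 3: 4 assignments
value 2: 3 assignments
value 1: 2 assignments
value 0: 1 assignment
So 15 of the 25 assignments meet the threshold.

15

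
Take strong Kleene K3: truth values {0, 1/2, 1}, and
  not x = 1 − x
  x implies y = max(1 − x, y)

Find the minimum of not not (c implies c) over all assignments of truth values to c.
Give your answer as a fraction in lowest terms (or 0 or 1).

1/2

Take c = 1/2:
c implies c = 1/2 implies 1/2 = 1/2
not (c implies c) = not 1/2 = 1/2
not not (c implies c) = not 1/2 = 1/2
No assignment yields a value below 1/2, so this is the minimum.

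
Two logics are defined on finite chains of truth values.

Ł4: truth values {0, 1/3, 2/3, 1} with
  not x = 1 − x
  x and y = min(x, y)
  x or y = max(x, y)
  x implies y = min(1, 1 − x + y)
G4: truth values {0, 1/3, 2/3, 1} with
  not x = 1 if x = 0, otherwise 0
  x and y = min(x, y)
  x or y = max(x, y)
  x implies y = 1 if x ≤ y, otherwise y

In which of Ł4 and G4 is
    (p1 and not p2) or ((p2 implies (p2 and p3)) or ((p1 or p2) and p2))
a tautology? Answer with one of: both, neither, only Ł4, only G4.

In Ł4: at p1 = 0, p2 = 1/3, p3 = 0 the value is 2/3 — not a tautology.
In G4: at p1 = 0, p2 = 1/3, p3 = 0 the value is 1/3 — not a tautology.

neither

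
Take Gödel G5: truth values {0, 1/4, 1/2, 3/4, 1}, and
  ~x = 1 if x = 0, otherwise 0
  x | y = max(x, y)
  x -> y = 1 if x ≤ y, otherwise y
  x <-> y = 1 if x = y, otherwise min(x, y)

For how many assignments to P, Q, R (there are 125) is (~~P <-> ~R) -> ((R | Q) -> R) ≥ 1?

103

value 1: 103 assignments (counts)
value 3/4: 1 assignment
value 1/2: 2 assignments
value 1/4: 3 assignments
value 0: 16 assignments
So 103 of the 125 assignments meet the threshold.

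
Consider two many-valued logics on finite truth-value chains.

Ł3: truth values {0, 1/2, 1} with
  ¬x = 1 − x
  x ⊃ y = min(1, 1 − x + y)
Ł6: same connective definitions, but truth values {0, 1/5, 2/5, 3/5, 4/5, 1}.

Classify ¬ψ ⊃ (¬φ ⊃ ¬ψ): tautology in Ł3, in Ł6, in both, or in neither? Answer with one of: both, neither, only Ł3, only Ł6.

In Ł3: every assignment gives 1 — tautology.
In Ł6: every assignment gives 1 — tautology.

both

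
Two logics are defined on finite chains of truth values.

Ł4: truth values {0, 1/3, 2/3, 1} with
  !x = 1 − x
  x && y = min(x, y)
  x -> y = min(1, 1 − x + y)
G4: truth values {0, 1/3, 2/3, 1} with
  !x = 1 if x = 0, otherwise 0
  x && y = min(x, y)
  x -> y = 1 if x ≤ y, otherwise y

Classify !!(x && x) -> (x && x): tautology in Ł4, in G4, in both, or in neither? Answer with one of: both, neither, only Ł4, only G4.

In Ł4: every assignment gives 1 — tautology.
In G4: at x = 1/3 the value is 1/3 — not a tautology.

only Ł4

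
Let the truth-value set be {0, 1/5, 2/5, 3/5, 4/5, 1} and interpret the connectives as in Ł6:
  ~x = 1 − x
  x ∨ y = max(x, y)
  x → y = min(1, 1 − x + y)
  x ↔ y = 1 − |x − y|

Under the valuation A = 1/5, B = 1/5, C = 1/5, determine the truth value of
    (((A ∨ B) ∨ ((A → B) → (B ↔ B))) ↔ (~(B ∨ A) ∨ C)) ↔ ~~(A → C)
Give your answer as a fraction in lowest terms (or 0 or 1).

4/5

A ∨ B = 1/5 ∨ 1/5 = 1/5
A → B = 1/5 → 1/5 = 1
B ↔ B = 1/5 ↔ 1/5 = 1
(A → B) → (B ↔ B) = 1 → 1 = 1
(A ∨ B) ∨ ((A → B) → (B ↔ B)) = 1/5 ∨ 1 = 1
B ∨ A = 1/5 ∨ 1/5 = 1/5
~(B ∨ A) = ~1/5 = 4/5
~(B ∨ A) ∨ C = 4/5 ∨ 1/5 = 4/5
((A ∨ B) ∨ ((A → B) → (B ↔ B))) ↔ (~(B ∨ A) ∨ C) = 1 ↔ 4/5 = 4/5
A → C = 1/5 → 1/5 = 1
~(A → C) = ~1 = 0
~~(A → C) = ~0 = 1
(((A ∨ B) ∨ ((A → B) → (B ↔ B))) ↔ (~(B ∨ A) ∨ C)) ↔ ~~(A → C) = 4/5 ↔ 1 = 4/5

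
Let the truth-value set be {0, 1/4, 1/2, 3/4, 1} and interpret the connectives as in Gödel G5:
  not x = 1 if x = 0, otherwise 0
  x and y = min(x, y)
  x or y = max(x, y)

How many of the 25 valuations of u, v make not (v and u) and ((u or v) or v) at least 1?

value 1: 2 assignments (counts)
value 3/4: 2 assignments
value 1/2: 2 assignments
value 1/4: 2 assignments
value 0: 17 assignments
So 2 of the 25 assignments meet the threshold.

2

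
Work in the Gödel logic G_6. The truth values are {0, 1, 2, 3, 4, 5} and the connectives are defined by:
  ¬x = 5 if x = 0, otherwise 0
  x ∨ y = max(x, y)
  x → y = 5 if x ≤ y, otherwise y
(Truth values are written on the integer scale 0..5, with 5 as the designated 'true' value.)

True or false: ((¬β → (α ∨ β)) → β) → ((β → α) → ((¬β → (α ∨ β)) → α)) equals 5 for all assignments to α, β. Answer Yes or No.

At α = 2, β = 3, for instance:
¬β = ¬3 = 0
α ∨ β = 2 ∨ 3 = 3
¬β → (α ∨ β) = 0 → 3 = 5
(¬β → (α ∨ β)) → β = 5 → 3 = 3
β → α = 3 → 2 = 2
(¬β → (α ∨ β)) → α = 5 → 2 = 2
(β → α) → ((¬β → (α ∨ β)) → α) = 2 → 2 = 5
((¬β → (α ∨ β)) → β) → ((β → α) → ((¬β → (α ∨ β)) → α)) = 3 → 5 = 5
and checking the remaining 35 assignments likewise gives ≥ 5 in every case.

Yes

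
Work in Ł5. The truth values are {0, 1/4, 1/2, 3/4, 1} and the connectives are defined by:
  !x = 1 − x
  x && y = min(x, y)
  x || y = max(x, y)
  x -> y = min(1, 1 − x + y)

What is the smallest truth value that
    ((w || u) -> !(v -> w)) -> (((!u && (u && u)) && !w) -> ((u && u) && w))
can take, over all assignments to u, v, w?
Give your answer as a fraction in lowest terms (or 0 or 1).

Take u = 1/2, v = 1/2, w = 0:
w || u = 0 || 1/2 = 1/2
v -> w = 1/2 -> 0 = 1/2
!(v -> w) = !1/2 = 1/2
(w || u) -> !(v -> w) = 1/2 -> 1/2 = 1
!u = !1/2 = 1/2
u && u = 1/2 && 1/2 = 1/2
!u && (u && u) = 1/2 && 1/2 = 1/2
!w = !0 = 1
(!u && (u && u)) && !w = 1/2 && 1 = 1/2
u && u = 1/2 && 1/2 = 1/2
(u && u) && w = 1/2 && 0 = 0
((!u && (u && u)) && !w) -> ((u && u) && w) = 1/2 -> 0 = 1/2
((w || u) -> !(v -> w)) -> (((!u && (u && u)) && !w) -> ((u && u) && w)) = 1 -> 1/2 = 1/2
No assignment yields a value below 1/2, so this is the minimum.

1/2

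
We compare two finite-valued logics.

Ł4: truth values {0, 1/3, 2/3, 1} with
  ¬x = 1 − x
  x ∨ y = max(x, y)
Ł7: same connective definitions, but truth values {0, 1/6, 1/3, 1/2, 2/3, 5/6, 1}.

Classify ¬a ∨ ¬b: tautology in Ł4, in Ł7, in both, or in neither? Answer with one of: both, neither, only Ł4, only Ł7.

neither

In Ł4: at a = 1/3, b = 1/3 the value is 2/3 — not a tautology.
In Ł7: at a = 1/6, b = 1/6 the value is 5/6 — not a tautology.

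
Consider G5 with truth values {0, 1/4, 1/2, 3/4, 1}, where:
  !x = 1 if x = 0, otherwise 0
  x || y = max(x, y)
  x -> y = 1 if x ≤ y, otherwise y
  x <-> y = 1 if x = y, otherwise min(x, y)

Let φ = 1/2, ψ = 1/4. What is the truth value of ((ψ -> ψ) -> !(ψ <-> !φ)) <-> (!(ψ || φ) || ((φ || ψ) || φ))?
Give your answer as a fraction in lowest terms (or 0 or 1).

ψ -> ψ = 1/4 -> 1/4 = 1
!φ = !1/2 = 0
ψ <-> !φ = 1/4 <-> 0 = 0
!(ψ <-> !φ) = !0 = 1
(ψ -> ψ) -> !(ψ <-> !φ) = 1 -> 1 = 1
ψ || φ = 1/4 || 1/2 = 1/2
!(ψ || φ) = !1/2 = 0
φ || ψ = 1/2 || 1/4 = 1/2
(φ || ψ) || φ = 1/2 || 1/2 = 1/2
!(ψ || φ) || ((φ || ψ) || φ) = 0 || 1/2 = 1/2
((ψ -> ψ) -> !(ψ <-> !φ)) <-> (!(ψ || φ) || ((φ || ψ) || φ)) = 1 <-> 1/2 = 1/2

1/2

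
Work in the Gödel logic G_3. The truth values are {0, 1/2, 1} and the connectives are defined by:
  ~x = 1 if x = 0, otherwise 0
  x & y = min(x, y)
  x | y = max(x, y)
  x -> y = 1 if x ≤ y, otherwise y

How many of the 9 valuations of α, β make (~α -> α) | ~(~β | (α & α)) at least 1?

α = 0, β = 0 ↦ 0  <
α = 0, β = 1/2 ↦ 1  ≥
α = 0, β = 1 ↦ 1  ≥
α = 1/2, β = 0 ↦ 1  ≥
α = 1/2, β = 1/2 ↦ 1  ≥
α = 1/2, β = 1 ↦ 1  ≥
α = 1, β = 0 ↦ 1  ≥
α = 1, β = 1/2 ↦ 1  ≥
α = 1, β = 1 ↦ 1  ≥
So 8 of the 9 assignments meet the threshold.

8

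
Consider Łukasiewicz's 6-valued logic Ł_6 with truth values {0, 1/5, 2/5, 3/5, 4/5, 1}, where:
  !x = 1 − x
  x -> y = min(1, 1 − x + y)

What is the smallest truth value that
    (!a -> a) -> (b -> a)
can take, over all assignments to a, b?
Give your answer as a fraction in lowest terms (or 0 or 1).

3/5

Take a = 2/5, b = 1:
!a = !2/5 = 3/5
!a -> a = 3/5 -> 2/5 = 4/5
b -> a = 1 -> 2/5 = 2/5
(!a -> a) -> (b -> a) = 4/5 -> 2/5 = 3/5
No assignment yields a value below 3/5, so this is the minimum.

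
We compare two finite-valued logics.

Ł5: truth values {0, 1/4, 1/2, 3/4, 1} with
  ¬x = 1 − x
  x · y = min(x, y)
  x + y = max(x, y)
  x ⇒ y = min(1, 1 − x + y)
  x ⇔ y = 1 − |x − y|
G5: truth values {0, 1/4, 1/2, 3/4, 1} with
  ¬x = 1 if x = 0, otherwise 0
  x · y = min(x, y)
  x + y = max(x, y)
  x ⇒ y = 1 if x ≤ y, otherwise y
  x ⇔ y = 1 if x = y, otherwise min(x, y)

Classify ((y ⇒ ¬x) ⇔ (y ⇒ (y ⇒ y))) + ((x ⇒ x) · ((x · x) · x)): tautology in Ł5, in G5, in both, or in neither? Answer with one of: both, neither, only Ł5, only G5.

In Ł5: at x = 1/4, y = 1 the value is 3/4 — not a tautology.
In G5: at x = 1/4, y = 1/4 the value is 1/4 — not a tautology.

neither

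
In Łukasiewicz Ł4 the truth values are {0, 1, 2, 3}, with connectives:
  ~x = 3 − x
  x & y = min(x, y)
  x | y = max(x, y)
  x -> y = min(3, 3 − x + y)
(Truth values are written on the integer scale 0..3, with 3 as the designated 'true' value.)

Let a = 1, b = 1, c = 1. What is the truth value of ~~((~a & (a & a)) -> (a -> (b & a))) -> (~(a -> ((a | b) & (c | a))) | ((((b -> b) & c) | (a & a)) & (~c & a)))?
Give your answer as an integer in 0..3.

~a = ~1 = 2
a & a = 1 & 1 = 1
~a & (a & a) = 2 & 1 = 1
b & a = 1 & 1 = 1
a -> (b & a) = 1 -> 1 = 3
(~a & (a & a)) -> (a -> (b & a)) = 1 -> 3 = 3
~((~a & (a & a)) -> (a -> (b & a))) = ~3 = 0
~~((~a & (a & a)) -> (a -> (b & a))) = ~0 = 3
a | b = 1 | 1 = 1
c | a = 1 | 1 = 1
(a | b) & (c | a) = 1 & 1 = 1
a -> ((a | b) & (c | a)) = 1 -> 1 = 3
~(a -> ((a | b) & (c | a))) = ~3 = 0
b -> b = 1 -> 1 = 3
(b -> b) & c = 3 & 1 = 1
a & a = 1 & 1 = 1
((b -> b) & c) | (a & a) = 1 | 1 = 1
~c = ~1 = 2
~c & a = 2 & 1 = 1
(((b -> b) & c) | (a & a)) & (~c & a) = 1 & 1 = 1
~(a -> ((a | b) & (c | a))) | ((((b -> b) & c) | (a & a)) & (~c & a)) = 0 | 1 = 1
~~((~a & (a & a)) -> (a -> (b & a))) -> (~(a -> ((a | b) & (c | a))) | ((((b -> b) & c) | (a & a)) & (~c & a))) = 3 -> 1 = 1

1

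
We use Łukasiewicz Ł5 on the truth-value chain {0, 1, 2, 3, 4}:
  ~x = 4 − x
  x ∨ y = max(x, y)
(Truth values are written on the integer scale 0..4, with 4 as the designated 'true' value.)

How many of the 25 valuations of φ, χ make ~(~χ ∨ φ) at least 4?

1

value 4: 1 assignment (counts)
value 3: 3 assignments
value 2: 5 assignments
value 1: 7 assignments
value 0: 9 assignments
So 1 of the 25 assignments meets the threshold.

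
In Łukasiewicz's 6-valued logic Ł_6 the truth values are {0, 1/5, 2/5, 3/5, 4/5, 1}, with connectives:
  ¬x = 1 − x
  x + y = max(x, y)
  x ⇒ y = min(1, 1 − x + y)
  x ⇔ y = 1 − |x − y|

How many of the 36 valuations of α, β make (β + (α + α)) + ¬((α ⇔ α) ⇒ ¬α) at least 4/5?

20

value 1: 11 assignments (counts)
value 4/5: 9 assignments (counts)
value 3/5: 7 assignments
value 2/5: 5 assignments
value 1/5: 3 assignments
value 0: 1 assignment
So 20 of the 36 assignments meet the threshold.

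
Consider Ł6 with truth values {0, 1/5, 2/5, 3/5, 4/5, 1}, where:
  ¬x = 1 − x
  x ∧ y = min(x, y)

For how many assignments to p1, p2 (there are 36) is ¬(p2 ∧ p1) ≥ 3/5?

value 1: 11 assignments (counts)
value 4/5: 9 assignments (counts)
value 3/5: 7 assignments (counts)
value 2/5: 5 assignments
value 1/5: 3 assignments
value 0: 1 assignment
So 27 of the 36 assignments meet the threshold.

27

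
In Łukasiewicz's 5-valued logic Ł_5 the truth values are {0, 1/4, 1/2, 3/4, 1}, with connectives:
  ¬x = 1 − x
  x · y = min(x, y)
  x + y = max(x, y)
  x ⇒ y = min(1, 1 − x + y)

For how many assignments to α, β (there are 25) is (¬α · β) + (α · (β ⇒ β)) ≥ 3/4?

14

value 1: 6 assignments (counts)
value 3/4: 8 assignments (counts)
value 1/2: 7 assignments
value 1/4: 3 assignments
value 0: 1 assignment
So 14 of the 25 assignments meet the threshold.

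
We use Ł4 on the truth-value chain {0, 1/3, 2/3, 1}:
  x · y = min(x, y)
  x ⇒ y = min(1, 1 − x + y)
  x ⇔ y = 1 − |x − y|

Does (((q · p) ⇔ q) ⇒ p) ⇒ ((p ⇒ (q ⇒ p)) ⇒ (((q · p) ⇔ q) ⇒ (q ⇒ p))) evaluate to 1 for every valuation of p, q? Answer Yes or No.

p = 0, q = 0 ↦ 1
p = 0, q = 1/3 ↦ 1
p = 0, q = 2/3 ↦ 1
p = 0, q = 1 ↦ 1
p = 1/3, q = 0 ↦ 1
p = 1/3, q = 1/3 ↦ 1
p = 1/3, q = 2/3 ↦ 1
p = 1/3, q = 1 ↦ 1
p = 2/3, q = 0 ↦ 1
p = 2/3, q = 1/3 ↦ 1
p = 2/3, q = 2/3 ↦ 1
p = 2/3, q = 1 ↦ 1
p = 1, q = 0 ↦ 1
p = 1, q = 1/3 ↦ 1
p = 1, q = 2/3 ↦ 1
p = 1, q = 1 ↦ 1
Every assignment gives a value ≥ 1.

Yes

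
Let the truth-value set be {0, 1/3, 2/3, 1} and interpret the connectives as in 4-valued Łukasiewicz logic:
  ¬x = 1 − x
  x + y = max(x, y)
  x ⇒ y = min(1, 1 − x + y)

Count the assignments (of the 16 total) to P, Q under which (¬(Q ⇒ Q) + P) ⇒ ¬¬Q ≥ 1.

P = 0, Q = 0 ↦ 1  ≥
P = 0, Q = 1/3 ↦ 1  ≥
P = 0, Q = 2/3 ↦ 1  ≥
P = 0, Q = 1 ↦ 1  ≥
P = 1/3, Q = 0 ↦ 2/3  <
P = 1/3, Q = 1/3 ↦ 1  ≥
P = 1/3, Q = 2/3 ↦ 1  ≥
P = 1/3, Q = 1 ↦ 1  ≥
P = 2/3, Q = 0 ↦ 1/3  <
P = 2/3, Q = 1/3 ↦ 2/3  <
P = 2/3, Q = 2/3 ↦ 1  ≥
P = 2/3, Q = 1 ↦ 1  ≥
P = 1, Q = 0 ↦ 0  <
P = 1, Q = 1/3 ↦ 1/3  <
P = 1, Q = 2/3 ↦ 2/3  <
P = 1, Q = 1 ↦ 1  ≥
So 10 of the 16 assignments meet the threshold.

10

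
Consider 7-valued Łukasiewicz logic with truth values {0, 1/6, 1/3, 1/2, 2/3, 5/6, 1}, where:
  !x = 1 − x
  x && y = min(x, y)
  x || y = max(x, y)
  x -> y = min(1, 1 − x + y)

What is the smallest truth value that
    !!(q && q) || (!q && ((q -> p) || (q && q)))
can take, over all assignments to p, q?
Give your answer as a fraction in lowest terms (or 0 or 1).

1/2

Take p = 0, q = 1/2:
q && q = 1/2 && 1/2 = 1/2
!(q && q) = !1/2 = 1/2
!!(q && q) = !1/2 = 1/2
!q = !1/2 = 1/2
q -> p = 1/2 -> 0 = 1/2
q && q = 1/2 && 1/2 = 1/2
(q -> p) || (q && q) = 1/2 || 1/2 = 1/2
!q && ((q -> p) || (q && q)) = 1/2 && 1/2 = 1/2
!!(q && q) || (!q && ((q -> p) || (q && q))) = 1/2 || 1/2 = 1/2
No assignment yields a value below 1/2, so this is the minimum.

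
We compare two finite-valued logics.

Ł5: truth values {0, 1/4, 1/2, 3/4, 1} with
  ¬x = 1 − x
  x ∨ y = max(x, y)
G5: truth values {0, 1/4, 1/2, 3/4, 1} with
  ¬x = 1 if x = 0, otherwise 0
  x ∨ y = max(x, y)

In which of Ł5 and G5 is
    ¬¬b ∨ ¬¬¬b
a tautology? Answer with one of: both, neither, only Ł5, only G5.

In Ł5: at b = 1/4 the value is 3/4 — not a tautology.
In G5: every assignment gives 1 — tautology.

only G5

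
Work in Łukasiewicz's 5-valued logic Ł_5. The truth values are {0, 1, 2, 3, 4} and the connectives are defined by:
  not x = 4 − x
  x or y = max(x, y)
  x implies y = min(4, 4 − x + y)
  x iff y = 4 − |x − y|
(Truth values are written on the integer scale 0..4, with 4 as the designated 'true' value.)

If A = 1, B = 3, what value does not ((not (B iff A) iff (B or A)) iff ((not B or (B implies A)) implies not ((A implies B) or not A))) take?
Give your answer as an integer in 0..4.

B iff A = 3 iff 1 = 2
not (B iff A) = not 2 = 2
B or A = 3 or 1 = 3
not (B iff A) iff (B or A) = 2 iff 3 = 3
not B = not 3 = 1
B implies A = 3 implies 1 = 2
not B or (B implies A) = 1 or 2 = 2
A implies B = 1 implies 3 = 4
not A = not 1 = 3
(A implies B) or not A = 4 or 3 = 4
not ((A implies B) or not A) = not 4 = 0
(not B or (B implies A)) implies not ((A implies B) or not A) = 2 implies 0 = 2
(not (B iff A) iff (B or A)) iff ((not B or (B implies A)) implies not ((A implies B) or not A)) = 3 iff 2 = 3
not ((not (B iff A) iff (B or A)) iff ((not B or (B implies A)) implies not ((A implies B) or not A))) = not 3 = 1

1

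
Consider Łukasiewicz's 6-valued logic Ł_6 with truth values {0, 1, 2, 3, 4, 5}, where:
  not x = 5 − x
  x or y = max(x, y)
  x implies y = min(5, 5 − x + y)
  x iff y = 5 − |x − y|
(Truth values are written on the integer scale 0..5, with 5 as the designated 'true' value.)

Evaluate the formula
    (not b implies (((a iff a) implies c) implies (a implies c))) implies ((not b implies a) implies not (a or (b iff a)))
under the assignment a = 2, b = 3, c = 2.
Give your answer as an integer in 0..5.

not b = not 3 = 2
a iff a = 2 iff 2 = 5
(a iff a) implies c = 5 implies 2 = 2
a implies c = 2 implies 2 = 5
((a iff a) implies c) implies (a implies c) = 2 implies 5 = 5
not b implies (((a iff a) implies c) implies (a implies c)) = 2 implies 5 = 5
not b = not 3 = 2
not b implies a = 2 implies 2 = 5
b iff a = 3 iff 2 = 4
a or (b iff a) = 2 or 4 = 4
not (a or (b iff a)) = not 4 = 1
(not b implies a) implies not (a or (b iff a)) = 5 implies 1 = 1
(not b implies (((a iff a) implies c) implies (a implies c))) implies ((not b implies a) implies not (a or (b iff a))) = 5 implies 1 = 1

1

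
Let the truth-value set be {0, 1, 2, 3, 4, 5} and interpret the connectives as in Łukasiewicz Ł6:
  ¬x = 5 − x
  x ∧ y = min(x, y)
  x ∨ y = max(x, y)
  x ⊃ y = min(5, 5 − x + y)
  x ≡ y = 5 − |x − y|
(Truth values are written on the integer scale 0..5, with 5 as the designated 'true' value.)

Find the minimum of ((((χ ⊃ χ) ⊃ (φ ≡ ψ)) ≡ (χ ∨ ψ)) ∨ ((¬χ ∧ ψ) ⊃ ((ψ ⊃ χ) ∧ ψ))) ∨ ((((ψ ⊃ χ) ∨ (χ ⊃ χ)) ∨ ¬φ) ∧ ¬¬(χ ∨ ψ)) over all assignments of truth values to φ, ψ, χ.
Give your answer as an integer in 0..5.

4

Take φ = 0, ψ = 3, χ = 0:
χ ⊃ χ = 0 ⊃ 0 = 5
φ ≡ ψ = 0 ≡ 3 = 2
(χ ⊃ χ) ⊃ (φ ≡ ψ) = 5 ⊃ 2 = 2
χ ∨ ψ = 0 ∨ 3 = 3
((χ ⊃ χ) ⊃ (φ ≡ ψ)) ≡ (χ ∨ ψ) = 2 ≡ 3 = 4
¬χ = ¬0 = 5
¬χ ∧ ψ = 5 ∧ 3 = 3
ψ ⊃ χ = 3 ⊃ 0 = 2
(ψ ⊃ χ) ∧ ψ = 2 ∧ 3 = 2
(¬χ ∧ ψ) ⊃ ((ψ ⊃ χ) ∧ ψ) = 3 ⊃ 2 = 4
(((χ ⊃ χ) ⊃ (φ ≡ ψ)) ≡ (χ ∨ ψ)) ∨ ((¬χ ∧ ψ) ⊃ ((ψ ⊃ χ) ∧ ψ)) = 4 ∨ 4 = 4
ψ ⊃ χ = 3 ⊃ 0 = 2
χ ⊃ χ = 0 ⊃ 0 = 5
(ψ ⊃ χ) ∨ (χ ⊃ χ) = 2 ∨ 5 = 5
¬φ = ¬0 = 5
((ψ ⊃ χ) ∨ (χ ⊃ χ)) ∨ ¬φ = 5 ∨ 5 = 5
χ ∨ ψ = 0 ∨ 3 = 3
¬(χ ∨ ψ) = ¬3 = 2
¬¬(χ ∨ ψ) = ¬2 = 3
(((ψ ⊃ χ) ∨ (χ ⊃ χ)) ∨ ¬φ) ∧ ¬¬(χ ∨ ψ) = 5 ∧ 3 = 3
((((χ ⊃ χ) ⊃ (φ ≡ ψ)) ≡ (χ ∨ ψ)) ∨ ((¬χ ∧ ψ) ⊃ ((ψ ⊃ χ) ∧ ψ))) ∨ ((((ψ ⊃ χ) ∨ (χ ⊃ χ)) ∨ ¬φ) ∧ ¬¬(χ ∨ ψ)) = 4 ∨ 3 = 4
No assignment yields a value below 4, so this is the minimum.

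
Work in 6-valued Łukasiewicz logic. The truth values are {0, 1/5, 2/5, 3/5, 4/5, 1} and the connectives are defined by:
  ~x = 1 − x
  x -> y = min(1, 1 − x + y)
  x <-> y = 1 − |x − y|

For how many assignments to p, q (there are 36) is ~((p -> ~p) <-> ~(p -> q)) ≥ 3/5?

25

value 1: 16 assignments (counts)
value 4/5: 6 assignments (counts)
value 3/5: 3 assignments (counts)
value 2/5: 5 assignments
value 1/5: 4 assignments
value 0: 2 assignments
So 25 of the 36 assignments meet the threshold.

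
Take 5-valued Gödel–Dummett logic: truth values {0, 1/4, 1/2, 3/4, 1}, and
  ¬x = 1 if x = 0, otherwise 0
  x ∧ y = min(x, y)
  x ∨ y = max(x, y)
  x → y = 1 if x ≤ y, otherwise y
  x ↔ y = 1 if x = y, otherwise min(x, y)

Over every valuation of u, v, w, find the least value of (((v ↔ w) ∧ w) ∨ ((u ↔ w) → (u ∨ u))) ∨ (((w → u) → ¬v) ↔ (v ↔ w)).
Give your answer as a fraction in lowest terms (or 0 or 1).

Take u = 1/4, v = 0, w = 1/4:
v ↔ w = 0 ↔ 1/4 = 0
(v ↔ w) ∧ w = 0 ∧ 1/4 = 0
u ↔ w = 1/4 ↔ 1/4 = 1
u ∨ u = 1/4 ∨ 1/4 = 1/4
(u ↔ w) → (u ∨ u) = 1 → 1/4 = 1/4
((v ↔ w) ∧ w) ∨ ((u ↔ w) → (u ∨ u)) = 0 ∨ 1/4 = 1/4
w → u = 1/4 → 1/4 = 1
¬v = ¬0 = 1
(w → u) → ¬v = 1 → 1 = 1
v ↔ w = 0 ↔ 1/4 = 0
((w → u) → ¬v) ↔ (v ↔ w) = 1 ↔ 0 = 0
(((v ↔ w) ∧ w) ∨ ((u ↔ w) → (u ∨ u))) ∨ (((w → u) → ¬v) ↔ (v ↔ w)) = 1/4 ∨ 0 = 1/4
No assignment yields a value below 1/4, so this is the minimum.

1/4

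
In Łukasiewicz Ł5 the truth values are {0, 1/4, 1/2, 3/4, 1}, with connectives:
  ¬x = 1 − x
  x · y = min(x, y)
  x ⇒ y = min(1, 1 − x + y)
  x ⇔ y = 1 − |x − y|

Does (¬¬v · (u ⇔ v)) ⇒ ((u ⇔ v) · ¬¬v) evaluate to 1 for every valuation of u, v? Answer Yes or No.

Yes

At u = 1/4, v = 0, for instance:
¬v = ¬0 = 1
¬¬v = ¬1 = 0
u ⇔ v = 1/4 ⇔ 0 = 3/4
¬¬v · (u ⇔ v) = 0 · 3/4 = 0
(u ⇔ v) · ¬¬v = 3/4 · 0 = 0
(¬¬v · (u ⇔ v)) ⇒ ((u ⇔ v) · ¬¬v) = 0 ⇒ 0 = 1
and checking the remaining 24 assignments likewise gives ≥ 1 in every case.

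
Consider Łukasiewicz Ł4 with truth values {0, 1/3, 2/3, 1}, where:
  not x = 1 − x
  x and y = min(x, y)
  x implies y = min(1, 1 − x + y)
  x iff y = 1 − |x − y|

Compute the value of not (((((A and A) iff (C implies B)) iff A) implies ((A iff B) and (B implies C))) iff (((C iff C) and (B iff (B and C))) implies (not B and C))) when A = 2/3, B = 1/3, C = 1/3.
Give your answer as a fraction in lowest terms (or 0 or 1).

A and A = 2/3 and 2/3 = 2/3
C implies B = 1/3 implies 1/3 = 1
(A and A) iff (C implies B) = 2/3 iff 1 = 2/3
((A and A) iff (C implies B)) iff A = 2/3 iff 2/3 = 1
A iff B = 2/3 iff 1/3 = 2/3
B implies C = 1/3 implies 1/3 = 1
(A iff B) and (B implies C) = 2/3 and 1 = 2/3
(((A and A) iff (C implies B)) iff A) implies ((A iff B) and (B implies C)) = 1 implies 2/3 = 2/3
C iff C = 1/3 iff 1/3 = 1
B and C = 1/3 and 1/3 = 1/3
B iff (B and C) = 1/3 iff 1/3 = 1
(C iff C) and (B iff (B and C)) = 1 and 1 = 1
not B = not 1/3 = 2/3
not B and C = 2/3 and 1/3 = 1/3
((C iff C) and (B iff (B and C))) implies (not B and C) = 1 implies 1/3 = 1/3
((((A and A) iff (C implies B)) iff A) implies ((A iff B) and (B implies C))) iff (((C iff C) and (B iff (B and C))) implies (not B and C)) = 2/3 iff 1/3 = 2/3
not (((((A and A) iff (C implies B)) iff A) implies ((A iff B) and (B implies C))) iff (((C iff C) and (B iff (B and C))) implies (not B and C))) = not 2/3 = 1/3

1/3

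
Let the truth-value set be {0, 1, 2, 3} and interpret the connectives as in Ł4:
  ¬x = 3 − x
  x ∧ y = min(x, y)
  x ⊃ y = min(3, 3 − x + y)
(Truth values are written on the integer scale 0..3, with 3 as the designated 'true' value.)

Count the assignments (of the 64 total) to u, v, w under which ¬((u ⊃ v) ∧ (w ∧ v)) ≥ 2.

48

value 3: 28 assignments (counts)
value 2: 20 assignments (counts)
value 1: 12 assignments
value 0: 4 assignments
So 48 of the 64 assignments meet the threshold.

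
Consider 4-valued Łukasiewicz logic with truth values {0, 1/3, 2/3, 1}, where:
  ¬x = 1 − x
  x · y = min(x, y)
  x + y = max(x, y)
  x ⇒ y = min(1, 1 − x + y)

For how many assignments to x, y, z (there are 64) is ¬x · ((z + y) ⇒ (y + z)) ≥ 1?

16

value 1: 16 assignments (counts)
value 2/3: 16 assignments
value 1/3: 16 assignments
value 0: 16 assignments
So 16 of the 64 assignments meet the threshold.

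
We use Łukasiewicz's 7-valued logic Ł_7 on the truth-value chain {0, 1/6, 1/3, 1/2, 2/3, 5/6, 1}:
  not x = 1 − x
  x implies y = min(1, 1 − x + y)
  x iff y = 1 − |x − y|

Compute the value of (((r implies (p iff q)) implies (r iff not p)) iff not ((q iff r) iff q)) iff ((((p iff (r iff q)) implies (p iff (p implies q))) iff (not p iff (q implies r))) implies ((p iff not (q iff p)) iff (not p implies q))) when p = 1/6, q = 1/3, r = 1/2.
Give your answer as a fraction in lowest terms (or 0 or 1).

2/3

p iff q = 1/6 iff 1/3 = 5/6
r implies (p iff q) = 1/2 implies 5/6 = 1
not p = not 1/6 = 5/6
r iff not p = 1/2 iff 5/6 = 2/3
(r implies (p iff q)) implies (r iff not p) = 1 implies 2/3 = 2/3
q iff r = 1/3 iff 1/2 = 5/6
(q iff r) iff q = 5/6 iff 1/3 = 1/2
not ((q iff r) iff q) = not 1/2 = 1/2
((r implies (p iff q)) implies (r iff not p)) iff not ((q iff r) iff q) = 2/3 iff 1/2 = 5/6
r iff q = 1/2 iff 1/3 = 5/6
p iff (r iff q) = 1/6 iff 5/6 = 1/3
p implies q = 1/6 implies 1/3 = 1
p iff (p implies q) = 1/6 iff 1 = 1/6
(p iff (r iff q)) implies (p iff (p implies q)) = 1/3 implies 1/6 = 5/6
not p = not 1/6 = 5/6
q implies r = 1/3 implies 1/2 = 1
not p iff (q implies r) = 5/6 iff 1 = 5/6
((p iff (r iff q)) implies (p iff (p implies q))) iff (not p iff (q implies r)) = 5/6 iff 5/6 = 1
q iff p = 1/3 iff 1/6 = 5/6
not (q iff p) = not 5/6 = 1/6
p iff not (q iff p) = 1/6 iff 1/6 = 1
not p = not 1/6 = 5/6
not p implies q = 5/6 implies 1/3 = 1/2
(p iff not (q iff p)) iff (not p implies q) = 1 iff 1/2 = 1/2
(((p iff (r iff q)) implies (p iff (p implies q))) iff (not p iff (q implies r))) implies ((p iff not (q iff p)) iff (not p implies q)) = 1 implies 1/2 = 1/2
(((r implies (p iff q)) implies (r iff not p)) iff not ((q iff r) iff q)) iff ((((p iff (r iff q)) implies (p iff (p implies q))) iff (not p iff (q implies r))) implies ((p iff not (q iff p)) iff (not p implies q))) = 5/6 iff 1/2 = 2/3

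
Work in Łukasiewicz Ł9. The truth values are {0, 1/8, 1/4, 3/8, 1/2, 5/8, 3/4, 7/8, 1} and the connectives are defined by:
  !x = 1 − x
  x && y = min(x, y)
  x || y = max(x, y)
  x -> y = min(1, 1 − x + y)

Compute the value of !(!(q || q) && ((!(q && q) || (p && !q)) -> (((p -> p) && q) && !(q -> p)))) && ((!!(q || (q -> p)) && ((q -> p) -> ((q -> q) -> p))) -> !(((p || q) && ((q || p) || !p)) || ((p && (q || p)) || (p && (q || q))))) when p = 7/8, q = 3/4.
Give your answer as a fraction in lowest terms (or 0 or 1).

q || q = 3/4 || 3/4 = 3/4
!(q || q) = !3/4 = 1/4
q && q = 3/4 && 3/4 = 3/4
!(q && q) = !3/4 = 1/4
!q = !3/4 = 1/4
p && !q = 7/8 && 1/4 = 1/4
!(q && q) || (p && !q) = 1/4 || 1/4 = 1/4
p -> p = 7/8 -> 7/8 = 1
(p -> p) && q = 1 && 3/4 = 3/4
q -> p = 3/4 -> 7/8 = 1
!(q -> p) = !1 = 0
((p -> p) && q) && !(q -> p) = 3/4 && 0 = 0
(!(q && q) || (p && !q)) -> (((p -> p) && q) && !(q -> p)) = 1/4 -> 0 = 3/4
!(q || q) && ((!(q && q) || (p && !q)) -> (((p -> p) && q) && !(q -> p))) = 1/4 && 3/4 = 1/4
!(!(q || q) && ((!(q && q) || (p && !q)) -> (((p -> p) && q) && !(q -> p)))) = !1/4 = 3/4
q -> p = 3/4 -> 7/8 = 1
q || (q -> p) = 3/4 || 1 = 1
!(q || (q -> p)) = !1 = 0
!!(q || (q -> p)) = !0 = 1
q -> p = 3/4 -> 7/8 = 1
q -> q = 3/4 -> 3/4 = 1
(q -> q) -> p = 1 -> 7/8 = 7/8
(q -> p) -> ((q -> q) -> p) = 1 -> 7/8 = 7/8
!!(q || (q -> p)) && ((q -> p) -> ((q -> q) -> p)) = 1 && 7/8 = 7/8
p || q = 7/8 || 3/4 = 7/8
q || p = 3/4 || 7/8 = 7/8
!p = !7/8 = 1/8
(q || p) || !p = 7/8 || 1/8 = 7/8
(p || q) && ((q || p) || !p) = 7/8 && 7/8 = 7/8
q || p = 3/4 || 7/8 = 7/8
p && (q || p) = 7/8 && 7/8 = 7/8
q || q = 3/4 || 3/4 = 3/4
p && (q || q) = 7/8 && 3/4 = 3/4
(p && (q || p)) || (p && (q || q)) = 7/8 || 3/4 = 7/8
((p || q) && ((q || p) || !p)) || ((p && (q || p)) || (p && (q || q))) = 7/8 || 7/8 = 7/8
!(((p || q) && ((q || p) || !p)) || ((p && (q || p)) || (p && (q || q)))) = !7/8 = 1/8
(!!(q || (q -> p)) && ((q -> p) -> ((q -> q) -> p))) -> !(((p || q) && ((q || p) || !p)) || ((p && (q || p)) || (p && (q || q)))) = 7/8 -> 1/8 = 1/4
!(!(q || q) && ((!(q && q) || (p && !q)) -> (((p -> p) && q) && !(q -> p)))) && ((!!(q || (q -> p)) && ((q -> p) -> ((q -> q) -> p))) -> !(((p || q) && ((q || p) || !p)) || ((p && (q || p)) || (p && (q || q))))) = 3/4 && 1/4 = 1/4

1/4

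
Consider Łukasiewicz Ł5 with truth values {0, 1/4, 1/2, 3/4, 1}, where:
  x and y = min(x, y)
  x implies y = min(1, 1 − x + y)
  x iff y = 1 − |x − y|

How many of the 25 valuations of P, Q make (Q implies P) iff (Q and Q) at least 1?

3

value 1: 3 assignments (counts)
value 3/4: 5 assignments
value 1/2: 6 assignments
value 1/4: 5 assignments
value 0: 6 assignments
So 3 of the 25 assignments meet the threshold.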